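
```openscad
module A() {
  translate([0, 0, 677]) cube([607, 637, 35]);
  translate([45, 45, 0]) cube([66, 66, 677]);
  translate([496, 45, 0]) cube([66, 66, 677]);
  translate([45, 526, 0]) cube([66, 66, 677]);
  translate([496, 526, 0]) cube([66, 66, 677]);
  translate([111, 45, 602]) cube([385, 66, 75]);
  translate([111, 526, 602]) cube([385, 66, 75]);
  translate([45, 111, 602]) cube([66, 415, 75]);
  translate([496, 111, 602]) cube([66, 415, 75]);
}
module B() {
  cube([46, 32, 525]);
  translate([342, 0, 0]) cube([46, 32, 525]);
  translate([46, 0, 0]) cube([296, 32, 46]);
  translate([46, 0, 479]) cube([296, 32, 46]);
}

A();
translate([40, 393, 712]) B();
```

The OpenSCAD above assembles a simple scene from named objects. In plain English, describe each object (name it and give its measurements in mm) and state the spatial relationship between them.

A is a rectangular dining table. The top is 607×637×35 mm with its upper surface at z = 712 mm. It stands on four 66×66 mm square legs, each inset 45 mm from the nearest pair of top edges, running from the floor to the underside of the top. Four apron rails, 66 mm thick and 75 mm tall, run between adjacent legs with their top edges flush with the underside of the top and their outer faces flush with the legs' outer faces.

B is a rectangular picture frame lying in the x–z plane (depth along y). The opening is 296 mm wide (x) by 433 mm tall (z), surrounded by a border 46 mm wide on all four sides. The frame is 32 mm deep and is made of two full-height vertical stiles with two horizontal rails fitted between them.

The picture frame is on top of the table.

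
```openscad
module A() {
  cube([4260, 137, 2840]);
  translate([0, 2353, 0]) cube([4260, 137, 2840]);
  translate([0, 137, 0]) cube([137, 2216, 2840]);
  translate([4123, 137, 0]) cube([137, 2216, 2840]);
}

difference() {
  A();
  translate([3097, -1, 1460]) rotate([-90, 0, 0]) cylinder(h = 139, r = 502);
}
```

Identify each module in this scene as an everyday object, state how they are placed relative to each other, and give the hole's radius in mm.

A is a house frame. The house frame has a circular hole through its front wall. The hole's radius is 502 mm.

The subtracted cylinder has r = 502 mm.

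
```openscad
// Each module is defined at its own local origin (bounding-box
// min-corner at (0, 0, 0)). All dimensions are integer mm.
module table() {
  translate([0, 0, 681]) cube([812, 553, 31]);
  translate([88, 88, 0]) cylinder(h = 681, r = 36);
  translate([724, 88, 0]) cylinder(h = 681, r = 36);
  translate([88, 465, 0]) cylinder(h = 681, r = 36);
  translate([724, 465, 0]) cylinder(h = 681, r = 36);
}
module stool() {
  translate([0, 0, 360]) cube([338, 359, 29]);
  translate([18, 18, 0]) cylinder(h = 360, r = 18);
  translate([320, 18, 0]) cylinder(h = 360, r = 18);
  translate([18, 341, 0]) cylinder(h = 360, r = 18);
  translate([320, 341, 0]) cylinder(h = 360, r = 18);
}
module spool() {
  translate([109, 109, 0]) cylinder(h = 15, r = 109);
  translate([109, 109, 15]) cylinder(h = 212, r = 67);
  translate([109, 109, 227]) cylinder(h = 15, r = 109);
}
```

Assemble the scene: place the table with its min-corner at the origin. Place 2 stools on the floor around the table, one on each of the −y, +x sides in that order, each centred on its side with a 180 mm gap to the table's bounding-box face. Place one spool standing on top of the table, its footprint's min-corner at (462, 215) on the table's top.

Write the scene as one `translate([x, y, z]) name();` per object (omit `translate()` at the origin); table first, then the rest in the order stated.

table();
translate([237, -539, 0]) stool();
translate([992, 97, 0]) stool();
translate([462, 215, 712]) spool();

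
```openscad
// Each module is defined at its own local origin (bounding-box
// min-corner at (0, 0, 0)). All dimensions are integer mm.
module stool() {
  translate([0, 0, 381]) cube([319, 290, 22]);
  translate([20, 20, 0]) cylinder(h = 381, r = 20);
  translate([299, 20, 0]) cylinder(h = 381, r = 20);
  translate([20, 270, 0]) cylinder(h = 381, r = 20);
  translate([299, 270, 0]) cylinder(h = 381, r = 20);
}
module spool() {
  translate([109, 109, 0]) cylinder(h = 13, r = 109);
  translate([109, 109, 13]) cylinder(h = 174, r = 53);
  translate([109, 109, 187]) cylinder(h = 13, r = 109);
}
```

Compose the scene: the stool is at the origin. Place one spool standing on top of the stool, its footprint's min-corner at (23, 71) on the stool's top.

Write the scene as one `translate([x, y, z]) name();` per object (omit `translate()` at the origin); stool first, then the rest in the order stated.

stool();
translate([23, 71, 403]) spool();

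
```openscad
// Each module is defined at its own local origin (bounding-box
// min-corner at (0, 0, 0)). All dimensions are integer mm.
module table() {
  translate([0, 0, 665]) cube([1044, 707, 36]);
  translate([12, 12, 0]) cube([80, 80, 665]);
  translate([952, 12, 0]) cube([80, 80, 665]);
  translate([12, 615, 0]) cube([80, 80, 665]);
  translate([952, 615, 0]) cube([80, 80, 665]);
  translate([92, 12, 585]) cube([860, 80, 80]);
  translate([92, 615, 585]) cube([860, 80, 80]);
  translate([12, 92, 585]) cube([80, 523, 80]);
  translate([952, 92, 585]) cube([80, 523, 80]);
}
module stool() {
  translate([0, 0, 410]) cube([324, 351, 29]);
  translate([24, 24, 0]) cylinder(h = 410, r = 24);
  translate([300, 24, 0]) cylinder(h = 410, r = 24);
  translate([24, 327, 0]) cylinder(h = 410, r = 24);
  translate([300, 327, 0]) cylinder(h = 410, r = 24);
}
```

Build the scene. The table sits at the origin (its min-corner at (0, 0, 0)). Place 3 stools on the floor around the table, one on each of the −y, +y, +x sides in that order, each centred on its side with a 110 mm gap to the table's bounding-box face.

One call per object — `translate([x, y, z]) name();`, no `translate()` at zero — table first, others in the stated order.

table();
translate([360, -461, 0]) stool();
translate([360, 817, 0]) stool();
translate([1154, 178, 0]) stool();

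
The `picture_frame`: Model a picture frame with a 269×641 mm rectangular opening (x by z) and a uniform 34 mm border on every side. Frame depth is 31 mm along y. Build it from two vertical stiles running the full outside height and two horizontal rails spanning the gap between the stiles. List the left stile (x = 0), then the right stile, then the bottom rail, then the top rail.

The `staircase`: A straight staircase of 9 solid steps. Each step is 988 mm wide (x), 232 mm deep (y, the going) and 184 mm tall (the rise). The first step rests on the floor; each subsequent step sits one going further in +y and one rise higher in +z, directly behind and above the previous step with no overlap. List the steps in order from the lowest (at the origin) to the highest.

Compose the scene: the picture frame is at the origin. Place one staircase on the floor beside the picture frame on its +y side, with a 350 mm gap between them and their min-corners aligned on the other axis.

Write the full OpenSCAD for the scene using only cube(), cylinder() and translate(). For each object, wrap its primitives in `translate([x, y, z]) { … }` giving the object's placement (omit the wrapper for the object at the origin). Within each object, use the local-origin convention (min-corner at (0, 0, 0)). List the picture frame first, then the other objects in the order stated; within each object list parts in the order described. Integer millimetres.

cube([34, 31, 709]);
translate([303, 0, 0]) cube([34, 31, 709]);
translate([34, 0, 0]) cube([269, 31, 34]);
translate([34, 0, 675]) cube([269, 31, 34]);
translate([0, 381, 0]) {
  cube([988, 232, 184]);
  translate([0, 232, 184]) cube([988, 232, 184]);
  translate([0, 464, 368]) cube([988, 232, 184]);
  translate([0, 696, 552]) cube([988, 232, 184]);
  translate([0, 928, 736]) cube([988, 232, 184]);
  translate([0, 1160, 920]) cube([988, 232, 184]);
  translate([0, 1392, 1104]) cube([988, 232, 184]);
  translate([0, 1624, 1288]) cube([988, 232, 184]);
  translate([0, 1856, 1472]) cube([988, 232, 184]);
}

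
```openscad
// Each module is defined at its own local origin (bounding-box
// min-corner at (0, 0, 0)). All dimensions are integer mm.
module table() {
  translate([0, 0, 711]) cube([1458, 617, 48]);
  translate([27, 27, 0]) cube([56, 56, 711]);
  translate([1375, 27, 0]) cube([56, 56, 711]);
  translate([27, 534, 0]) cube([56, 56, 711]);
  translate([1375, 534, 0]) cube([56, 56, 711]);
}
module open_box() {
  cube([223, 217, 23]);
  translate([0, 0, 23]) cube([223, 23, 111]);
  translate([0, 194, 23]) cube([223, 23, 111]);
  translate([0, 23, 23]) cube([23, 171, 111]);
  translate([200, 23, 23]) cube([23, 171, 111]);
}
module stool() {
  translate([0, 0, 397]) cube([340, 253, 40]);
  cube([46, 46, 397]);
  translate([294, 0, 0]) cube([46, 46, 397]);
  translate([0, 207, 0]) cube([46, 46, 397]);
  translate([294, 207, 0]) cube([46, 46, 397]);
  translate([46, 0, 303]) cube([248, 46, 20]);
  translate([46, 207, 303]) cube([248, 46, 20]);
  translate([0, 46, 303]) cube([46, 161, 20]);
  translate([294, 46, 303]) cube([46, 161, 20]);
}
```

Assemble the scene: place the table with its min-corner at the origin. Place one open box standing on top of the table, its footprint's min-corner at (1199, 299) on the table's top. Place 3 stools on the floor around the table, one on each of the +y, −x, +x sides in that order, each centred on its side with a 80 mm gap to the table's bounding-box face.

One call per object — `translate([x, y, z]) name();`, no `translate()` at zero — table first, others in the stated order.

table();
translate([1199, 299, 759]) open_box();
translate([559, 697, 0]) stool();
translate([-420, 182, 0]) stool();
translate([1538, 182, 0]) stool();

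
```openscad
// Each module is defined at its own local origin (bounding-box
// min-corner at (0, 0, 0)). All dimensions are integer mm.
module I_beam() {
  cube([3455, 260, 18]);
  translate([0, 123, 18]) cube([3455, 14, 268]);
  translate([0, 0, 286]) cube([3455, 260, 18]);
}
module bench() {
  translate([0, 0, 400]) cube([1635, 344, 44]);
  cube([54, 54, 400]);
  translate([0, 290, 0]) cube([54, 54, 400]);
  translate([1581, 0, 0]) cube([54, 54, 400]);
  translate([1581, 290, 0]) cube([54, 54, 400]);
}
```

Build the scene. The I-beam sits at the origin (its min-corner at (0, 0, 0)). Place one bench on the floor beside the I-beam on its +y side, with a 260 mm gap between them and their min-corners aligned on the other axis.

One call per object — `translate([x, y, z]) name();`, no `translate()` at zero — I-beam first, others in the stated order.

I_beam();
translate([0, 520, 0]) bench();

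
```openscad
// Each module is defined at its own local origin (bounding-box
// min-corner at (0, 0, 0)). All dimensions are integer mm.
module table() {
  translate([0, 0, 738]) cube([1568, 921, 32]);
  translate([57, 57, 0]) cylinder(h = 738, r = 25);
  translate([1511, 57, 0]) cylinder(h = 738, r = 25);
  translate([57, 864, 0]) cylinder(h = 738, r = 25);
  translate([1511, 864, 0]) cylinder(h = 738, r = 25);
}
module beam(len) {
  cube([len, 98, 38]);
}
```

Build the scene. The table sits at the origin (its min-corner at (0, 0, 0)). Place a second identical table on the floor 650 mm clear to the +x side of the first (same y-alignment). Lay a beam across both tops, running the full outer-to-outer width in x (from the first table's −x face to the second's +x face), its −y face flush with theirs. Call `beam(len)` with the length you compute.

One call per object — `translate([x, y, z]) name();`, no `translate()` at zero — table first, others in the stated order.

table();
translate([2218, 0, 0]) table();
translate([0, 0, 770]) beam(3786);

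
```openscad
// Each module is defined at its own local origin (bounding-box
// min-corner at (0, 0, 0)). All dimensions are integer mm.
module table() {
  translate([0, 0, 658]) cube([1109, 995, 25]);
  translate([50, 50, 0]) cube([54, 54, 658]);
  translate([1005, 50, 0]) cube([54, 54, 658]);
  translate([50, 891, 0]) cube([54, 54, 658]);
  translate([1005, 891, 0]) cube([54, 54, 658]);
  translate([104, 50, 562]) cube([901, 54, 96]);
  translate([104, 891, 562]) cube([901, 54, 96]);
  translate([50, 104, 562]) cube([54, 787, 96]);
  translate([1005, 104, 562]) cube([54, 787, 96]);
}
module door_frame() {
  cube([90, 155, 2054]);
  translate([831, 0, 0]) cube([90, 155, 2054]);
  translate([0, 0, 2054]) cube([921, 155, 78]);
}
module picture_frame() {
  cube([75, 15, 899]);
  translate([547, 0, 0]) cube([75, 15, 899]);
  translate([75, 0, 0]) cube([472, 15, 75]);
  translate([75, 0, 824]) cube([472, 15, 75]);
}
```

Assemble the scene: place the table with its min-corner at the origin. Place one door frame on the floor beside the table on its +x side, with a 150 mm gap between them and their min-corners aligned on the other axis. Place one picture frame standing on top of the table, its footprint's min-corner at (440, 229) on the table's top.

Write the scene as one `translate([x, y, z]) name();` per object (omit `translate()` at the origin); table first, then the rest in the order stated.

table();
translate([1259, 0, 0]) door_frame();
translate([440, 229, 683]) picture_frame();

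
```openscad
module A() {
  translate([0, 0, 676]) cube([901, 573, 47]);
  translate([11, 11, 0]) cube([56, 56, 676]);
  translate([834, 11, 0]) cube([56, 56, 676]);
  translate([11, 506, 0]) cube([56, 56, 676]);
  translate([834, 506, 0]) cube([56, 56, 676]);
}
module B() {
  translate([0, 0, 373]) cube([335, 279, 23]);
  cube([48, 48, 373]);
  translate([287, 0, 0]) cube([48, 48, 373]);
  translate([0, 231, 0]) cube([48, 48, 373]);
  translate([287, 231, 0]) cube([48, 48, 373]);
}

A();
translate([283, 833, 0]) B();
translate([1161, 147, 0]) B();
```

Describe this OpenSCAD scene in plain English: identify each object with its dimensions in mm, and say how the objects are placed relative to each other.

A is a table: top 901 mm (x) × 573 mm (y), 47 mm thick, upper face at z = 723 mm, on four 56×56 mm square legs, each inset 11 mm from the nearest pair of top edges, running from z = 0 to the bottom of the top.

B is a simple wooden stool: a rectangular seat 335 mm (x) by 279 mm (y), 23 mm thick, top face at z = 396 mm, on four square legs, each 48×48 mm in cross-section. The legs rest on z = 0, each flush with a corner of the seat.

Two stools sit around the table at the +y, +x sides.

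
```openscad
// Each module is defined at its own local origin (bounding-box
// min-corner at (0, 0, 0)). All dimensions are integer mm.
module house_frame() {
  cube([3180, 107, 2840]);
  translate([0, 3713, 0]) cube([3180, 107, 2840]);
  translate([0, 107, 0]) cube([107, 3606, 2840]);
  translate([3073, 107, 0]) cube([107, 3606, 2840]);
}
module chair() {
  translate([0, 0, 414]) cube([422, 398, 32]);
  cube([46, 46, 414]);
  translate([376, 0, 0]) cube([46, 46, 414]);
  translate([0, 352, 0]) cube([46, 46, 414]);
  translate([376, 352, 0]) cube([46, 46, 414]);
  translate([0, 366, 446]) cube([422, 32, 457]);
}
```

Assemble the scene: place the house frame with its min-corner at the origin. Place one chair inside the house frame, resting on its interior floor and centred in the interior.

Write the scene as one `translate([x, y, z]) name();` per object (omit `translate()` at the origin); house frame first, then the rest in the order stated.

house_frame();
translate([1379, 1711, 0]) chair();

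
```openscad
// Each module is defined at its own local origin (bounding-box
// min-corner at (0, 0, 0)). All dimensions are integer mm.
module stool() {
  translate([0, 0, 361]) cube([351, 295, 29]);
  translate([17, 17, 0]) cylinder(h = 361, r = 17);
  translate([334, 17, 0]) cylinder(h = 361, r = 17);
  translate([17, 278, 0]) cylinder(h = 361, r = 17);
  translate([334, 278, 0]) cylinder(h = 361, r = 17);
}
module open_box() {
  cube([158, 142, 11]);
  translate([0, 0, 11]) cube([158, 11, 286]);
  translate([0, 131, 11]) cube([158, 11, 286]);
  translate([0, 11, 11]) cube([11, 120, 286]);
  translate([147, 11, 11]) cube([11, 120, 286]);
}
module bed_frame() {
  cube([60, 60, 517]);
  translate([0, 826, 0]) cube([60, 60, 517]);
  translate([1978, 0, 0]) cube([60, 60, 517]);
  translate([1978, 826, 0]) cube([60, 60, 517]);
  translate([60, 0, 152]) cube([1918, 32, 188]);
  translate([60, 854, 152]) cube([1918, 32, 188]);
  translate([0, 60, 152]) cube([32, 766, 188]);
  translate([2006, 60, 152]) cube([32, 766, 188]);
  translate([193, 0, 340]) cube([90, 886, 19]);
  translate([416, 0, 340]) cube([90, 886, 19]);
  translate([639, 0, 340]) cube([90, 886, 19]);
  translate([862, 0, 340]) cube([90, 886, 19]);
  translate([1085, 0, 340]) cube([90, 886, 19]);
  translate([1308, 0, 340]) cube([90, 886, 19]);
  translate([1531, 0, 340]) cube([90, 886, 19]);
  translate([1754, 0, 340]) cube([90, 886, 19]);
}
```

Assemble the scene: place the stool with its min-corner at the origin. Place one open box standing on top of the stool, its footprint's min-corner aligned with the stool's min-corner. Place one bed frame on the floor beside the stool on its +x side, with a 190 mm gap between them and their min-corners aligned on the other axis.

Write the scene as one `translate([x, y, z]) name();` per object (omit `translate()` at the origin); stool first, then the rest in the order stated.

stool();
translate([0, 0, 390]) open_box();
translate([541, 0, 0]) bed_frame();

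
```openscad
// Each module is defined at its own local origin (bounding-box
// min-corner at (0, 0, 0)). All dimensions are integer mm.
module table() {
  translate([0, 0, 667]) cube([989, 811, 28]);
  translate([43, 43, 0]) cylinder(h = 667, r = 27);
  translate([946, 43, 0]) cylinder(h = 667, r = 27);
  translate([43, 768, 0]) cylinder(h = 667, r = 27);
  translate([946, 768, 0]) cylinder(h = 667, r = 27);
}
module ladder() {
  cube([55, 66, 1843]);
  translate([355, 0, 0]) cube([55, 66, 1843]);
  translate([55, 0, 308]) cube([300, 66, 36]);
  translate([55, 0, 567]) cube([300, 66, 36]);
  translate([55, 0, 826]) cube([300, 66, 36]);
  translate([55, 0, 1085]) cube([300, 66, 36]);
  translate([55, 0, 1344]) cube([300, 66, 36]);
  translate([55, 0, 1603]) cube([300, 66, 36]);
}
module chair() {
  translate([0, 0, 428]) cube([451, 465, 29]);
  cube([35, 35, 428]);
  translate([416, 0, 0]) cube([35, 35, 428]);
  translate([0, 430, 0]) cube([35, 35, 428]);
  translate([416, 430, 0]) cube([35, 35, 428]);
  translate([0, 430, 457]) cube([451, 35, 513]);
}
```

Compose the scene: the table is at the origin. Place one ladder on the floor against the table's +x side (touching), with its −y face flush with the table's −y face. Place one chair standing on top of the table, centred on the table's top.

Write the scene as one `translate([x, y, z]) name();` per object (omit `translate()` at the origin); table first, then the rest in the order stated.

table();
translate([989, 0, 0]) ladder();
translate([269, 173, 695]) chair();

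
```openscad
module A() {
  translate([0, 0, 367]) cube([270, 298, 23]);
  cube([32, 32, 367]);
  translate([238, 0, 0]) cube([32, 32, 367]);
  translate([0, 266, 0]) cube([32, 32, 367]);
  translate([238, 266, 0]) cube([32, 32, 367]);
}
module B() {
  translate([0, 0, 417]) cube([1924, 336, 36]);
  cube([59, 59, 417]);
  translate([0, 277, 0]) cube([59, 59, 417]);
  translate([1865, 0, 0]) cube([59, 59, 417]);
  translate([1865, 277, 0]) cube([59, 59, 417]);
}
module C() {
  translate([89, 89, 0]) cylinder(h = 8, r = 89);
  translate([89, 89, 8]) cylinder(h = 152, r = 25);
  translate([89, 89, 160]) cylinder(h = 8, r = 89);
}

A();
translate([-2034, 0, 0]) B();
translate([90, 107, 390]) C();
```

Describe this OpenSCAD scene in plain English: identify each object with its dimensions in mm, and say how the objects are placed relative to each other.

A is a simple wooden stool: a rectangular seat 270 mm (x) by 298 mm (y), 23 mm thick, top face at z = 390 mm, on four square legs, each 32×32 mm in cross-section. The legs rest on z = 0, each flush with a corner of the seat.

B is a bench: a 1924×336 mm seat slab, 36 mm thick, top at z = 453 mm, on four 59×59 mm square legs flush with the seat corners and standing on z = 0.

C is a spool: two coaxial disc flanges of radius 89 mm and thickness 8 mm, joined by a core cylinder of radius 25 mm and height 152 mm. The lower flange rests on z = 0 and the three cylinders share a vertical axis.

The bench is on the floor beside the stool on its −x side. The spool is on top of the stool.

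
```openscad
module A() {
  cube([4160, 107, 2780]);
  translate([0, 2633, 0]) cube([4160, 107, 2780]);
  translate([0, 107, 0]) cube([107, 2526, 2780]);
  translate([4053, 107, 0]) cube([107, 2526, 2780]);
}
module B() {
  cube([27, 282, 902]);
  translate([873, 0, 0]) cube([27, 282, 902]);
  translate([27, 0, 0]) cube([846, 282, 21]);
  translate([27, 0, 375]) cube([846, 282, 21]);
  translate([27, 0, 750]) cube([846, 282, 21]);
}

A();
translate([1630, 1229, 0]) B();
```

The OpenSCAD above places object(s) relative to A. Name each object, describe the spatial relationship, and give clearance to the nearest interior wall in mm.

A is a house frame. B is a bookshelf. The bookshelf sits inside the house frame, centred. The clearance to the nearest interior wall is 1122 mm.

Clearances: x = 1523, y = 1122; minimum 1122 mm.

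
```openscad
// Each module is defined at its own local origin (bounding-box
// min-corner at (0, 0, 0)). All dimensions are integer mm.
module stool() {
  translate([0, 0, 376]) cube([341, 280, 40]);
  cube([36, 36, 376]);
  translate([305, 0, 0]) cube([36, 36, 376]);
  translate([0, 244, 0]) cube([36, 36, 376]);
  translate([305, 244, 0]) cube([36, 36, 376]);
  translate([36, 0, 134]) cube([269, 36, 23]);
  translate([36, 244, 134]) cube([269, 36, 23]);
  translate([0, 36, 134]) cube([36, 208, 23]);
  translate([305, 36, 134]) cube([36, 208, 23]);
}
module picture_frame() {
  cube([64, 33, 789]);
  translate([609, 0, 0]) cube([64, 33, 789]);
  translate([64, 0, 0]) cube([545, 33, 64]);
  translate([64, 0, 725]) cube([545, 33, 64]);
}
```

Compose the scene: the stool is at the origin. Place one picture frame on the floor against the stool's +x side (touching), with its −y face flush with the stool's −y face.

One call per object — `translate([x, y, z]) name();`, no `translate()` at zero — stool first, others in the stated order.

stool();
translate([341, 0, 0]) picture_frame();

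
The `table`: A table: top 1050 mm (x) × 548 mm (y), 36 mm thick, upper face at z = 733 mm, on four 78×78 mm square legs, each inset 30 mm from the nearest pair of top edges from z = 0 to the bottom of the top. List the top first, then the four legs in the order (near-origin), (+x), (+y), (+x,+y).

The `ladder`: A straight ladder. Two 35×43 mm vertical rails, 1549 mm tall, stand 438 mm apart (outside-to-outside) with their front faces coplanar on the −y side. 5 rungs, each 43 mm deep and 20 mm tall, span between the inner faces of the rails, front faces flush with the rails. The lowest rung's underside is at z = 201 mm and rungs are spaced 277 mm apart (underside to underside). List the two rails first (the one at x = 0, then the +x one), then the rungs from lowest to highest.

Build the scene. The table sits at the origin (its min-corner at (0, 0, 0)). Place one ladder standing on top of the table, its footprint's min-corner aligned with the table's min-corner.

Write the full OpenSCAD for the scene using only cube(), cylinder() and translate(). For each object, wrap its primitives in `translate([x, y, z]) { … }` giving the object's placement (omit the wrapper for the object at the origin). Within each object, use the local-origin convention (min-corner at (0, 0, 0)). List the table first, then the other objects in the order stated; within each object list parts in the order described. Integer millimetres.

translate([0, 0, 697]) cube([1050, 548, 36]);
translate([30, 30, 0]) cube([78, 78, 697]);
translate([942, 30, 0]) cube([78, 78, 697]);
translate([30, 440, 0]) cube([78, 78, 697]);
translate([942, 440, 0]) cube([78, 78, 697]);
translate([0, 0, 733]) {
  cube([35, 43, 1549]);
  translate([403, 0, 0]) cube([35, 43, 1549]);
  translate([35, 0, 201]) cube([368, 43, 20]);
  translate([35, 0, 478]) cube([368, 43, 20]);
  translate([35, 0, 755]) cube([368, 43, 20]);
  translate([35, 0, 1032]) cube([368, 43, 20]);
  translate([35, 0, 1309]) cube([368, 43, 20]);
}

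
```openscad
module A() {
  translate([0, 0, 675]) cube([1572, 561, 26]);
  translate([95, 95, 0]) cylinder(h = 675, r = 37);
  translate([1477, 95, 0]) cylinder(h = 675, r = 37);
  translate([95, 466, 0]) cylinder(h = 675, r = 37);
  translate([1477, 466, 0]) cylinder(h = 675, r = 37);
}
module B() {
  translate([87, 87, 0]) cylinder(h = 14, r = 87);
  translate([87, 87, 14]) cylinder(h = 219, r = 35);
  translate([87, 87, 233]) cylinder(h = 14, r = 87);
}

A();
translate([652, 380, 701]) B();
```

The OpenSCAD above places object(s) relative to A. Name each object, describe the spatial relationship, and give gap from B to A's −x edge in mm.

A is a table. B is a spool. The spool is on top of the table. The gap from the spool to the table's −x edge is 652 mm.

The spool's min-x is at 652; the table's min-x is 0; gap = 652 mm.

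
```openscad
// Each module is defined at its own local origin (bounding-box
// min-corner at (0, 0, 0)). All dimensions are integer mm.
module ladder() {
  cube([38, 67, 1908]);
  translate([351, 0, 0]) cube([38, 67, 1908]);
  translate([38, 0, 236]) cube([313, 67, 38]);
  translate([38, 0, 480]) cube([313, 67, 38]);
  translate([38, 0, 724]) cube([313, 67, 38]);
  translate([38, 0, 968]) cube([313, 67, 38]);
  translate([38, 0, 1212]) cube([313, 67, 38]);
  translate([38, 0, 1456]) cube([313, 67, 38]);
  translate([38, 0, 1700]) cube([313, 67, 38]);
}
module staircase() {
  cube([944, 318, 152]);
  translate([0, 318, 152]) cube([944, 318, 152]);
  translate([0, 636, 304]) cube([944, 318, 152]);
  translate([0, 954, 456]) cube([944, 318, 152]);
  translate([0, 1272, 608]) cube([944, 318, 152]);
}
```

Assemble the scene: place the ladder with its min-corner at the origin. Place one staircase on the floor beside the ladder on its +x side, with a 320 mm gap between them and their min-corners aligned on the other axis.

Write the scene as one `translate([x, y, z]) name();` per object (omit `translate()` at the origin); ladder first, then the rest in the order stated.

ladder();
translate([709, 0, 0]) staircase();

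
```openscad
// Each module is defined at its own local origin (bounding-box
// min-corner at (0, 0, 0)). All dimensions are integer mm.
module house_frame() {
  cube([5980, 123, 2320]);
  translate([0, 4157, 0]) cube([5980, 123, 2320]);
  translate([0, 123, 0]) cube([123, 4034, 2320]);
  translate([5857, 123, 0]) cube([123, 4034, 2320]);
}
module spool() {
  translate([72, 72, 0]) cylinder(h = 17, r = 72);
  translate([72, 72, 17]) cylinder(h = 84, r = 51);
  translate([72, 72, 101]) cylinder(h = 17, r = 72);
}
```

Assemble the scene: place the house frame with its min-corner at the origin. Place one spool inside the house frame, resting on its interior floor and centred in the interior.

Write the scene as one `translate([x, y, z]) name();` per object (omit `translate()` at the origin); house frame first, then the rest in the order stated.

house_frame();
translate([2918, 2068, 0]) spool();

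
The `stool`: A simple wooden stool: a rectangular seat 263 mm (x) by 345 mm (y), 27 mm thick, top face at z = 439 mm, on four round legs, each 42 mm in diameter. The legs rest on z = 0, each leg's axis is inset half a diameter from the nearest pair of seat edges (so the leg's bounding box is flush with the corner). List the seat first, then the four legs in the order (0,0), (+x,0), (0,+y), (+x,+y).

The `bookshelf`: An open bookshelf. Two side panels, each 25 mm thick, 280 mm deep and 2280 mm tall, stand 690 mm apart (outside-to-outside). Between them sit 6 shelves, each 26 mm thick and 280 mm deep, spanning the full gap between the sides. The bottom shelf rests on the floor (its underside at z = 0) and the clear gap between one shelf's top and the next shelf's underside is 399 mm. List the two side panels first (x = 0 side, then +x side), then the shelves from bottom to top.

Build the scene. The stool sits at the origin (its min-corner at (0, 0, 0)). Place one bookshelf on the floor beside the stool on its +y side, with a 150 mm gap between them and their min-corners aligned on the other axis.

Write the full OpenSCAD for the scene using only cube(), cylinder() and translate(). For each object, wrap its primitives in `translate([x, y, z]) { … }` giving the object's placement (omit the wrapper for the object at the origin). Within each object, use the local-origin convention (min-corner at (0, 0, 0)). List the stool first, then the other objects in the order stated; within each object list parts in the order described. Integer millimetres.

translate([0, 0, 412]) cube([263, 345, 27]);
translate([21, 21, 0]) cylinder(h = 412, r = 21);
translate([242, 21, 0]) cylinder(h = 412, r = 21);
translate([21, 324, 0]) cylinder(h = 412, r = 21);
translate([242, 324, 0]) cylinder(h = 412, r = 21);
translate([0, 495, 0]) {
  cube([25, 280, 2280]);
  translate([665, 0, 0]) cube([25, 280, 2280]);
  translate([25, 0, 0]) cube([640, 280, 26]);
  translate([25, 0, 425]) cube([640, 280, 26]);
  translate([25, 0, 850]) cube([640, 280, 26]);
  translate([25, 0, 1275]) cube([640, 280, 26]);
  translate([25, 0, 1700]) cube([640, 280, 26]);
  translate([25, 0, 2125]) cube([640, 280, 26]);
}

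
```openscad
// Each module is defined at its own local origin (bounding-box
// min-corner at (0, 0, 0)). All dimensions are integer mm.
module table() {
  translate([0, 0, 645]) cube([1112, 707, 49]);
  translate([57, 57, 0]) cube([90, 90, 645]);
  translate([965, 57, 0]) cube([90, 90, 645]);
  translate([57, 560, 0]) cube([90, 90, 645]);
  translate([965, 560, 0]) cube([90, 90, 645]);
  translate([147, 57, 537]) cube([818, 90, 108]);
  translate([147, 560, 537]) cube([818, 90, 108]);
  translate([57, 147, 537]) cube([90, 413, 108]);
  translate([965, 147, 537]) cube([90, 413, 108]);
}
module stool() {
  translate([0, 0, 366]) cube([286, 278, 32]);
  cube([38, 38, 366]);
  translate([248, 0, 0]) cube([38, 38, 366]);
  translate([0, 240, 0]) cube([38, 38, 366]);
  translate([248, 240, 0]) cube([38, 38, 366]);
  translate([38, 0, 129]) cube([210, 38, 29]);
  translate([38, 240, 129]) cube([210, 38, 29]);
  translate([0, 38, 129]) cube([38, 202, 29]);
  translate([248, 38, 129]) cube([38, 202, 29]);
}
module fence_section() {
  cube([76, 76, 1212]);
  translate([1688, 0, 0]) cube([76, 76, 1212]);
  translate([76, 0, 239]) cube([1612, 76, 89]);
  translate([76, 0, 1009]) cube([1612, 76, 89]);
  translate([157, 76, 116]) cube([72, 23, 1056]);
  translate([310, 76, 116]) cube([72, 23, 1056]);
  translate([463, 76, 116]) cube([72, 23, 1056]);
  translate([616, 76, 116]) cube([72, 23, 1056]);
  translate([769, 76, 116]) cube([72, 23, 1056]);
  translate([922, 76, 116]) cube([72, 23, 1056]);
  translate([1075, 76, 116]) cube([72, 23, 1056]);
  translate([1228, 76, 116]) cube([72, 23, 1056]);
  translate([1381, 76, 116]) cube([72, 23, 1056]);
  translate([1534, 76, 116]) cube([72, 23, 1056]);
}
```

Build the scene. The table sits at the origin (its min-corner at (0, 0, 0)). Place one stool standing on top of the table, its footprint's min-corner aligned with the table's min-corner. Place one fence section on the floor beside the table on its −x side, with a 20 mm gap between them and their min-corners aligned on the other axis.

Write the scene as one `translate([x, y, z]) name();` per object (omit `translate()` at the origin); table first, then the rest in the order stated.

table();
translate([0, 0, 694]) stool();
translate([-1784, 0, 0]) fence_section();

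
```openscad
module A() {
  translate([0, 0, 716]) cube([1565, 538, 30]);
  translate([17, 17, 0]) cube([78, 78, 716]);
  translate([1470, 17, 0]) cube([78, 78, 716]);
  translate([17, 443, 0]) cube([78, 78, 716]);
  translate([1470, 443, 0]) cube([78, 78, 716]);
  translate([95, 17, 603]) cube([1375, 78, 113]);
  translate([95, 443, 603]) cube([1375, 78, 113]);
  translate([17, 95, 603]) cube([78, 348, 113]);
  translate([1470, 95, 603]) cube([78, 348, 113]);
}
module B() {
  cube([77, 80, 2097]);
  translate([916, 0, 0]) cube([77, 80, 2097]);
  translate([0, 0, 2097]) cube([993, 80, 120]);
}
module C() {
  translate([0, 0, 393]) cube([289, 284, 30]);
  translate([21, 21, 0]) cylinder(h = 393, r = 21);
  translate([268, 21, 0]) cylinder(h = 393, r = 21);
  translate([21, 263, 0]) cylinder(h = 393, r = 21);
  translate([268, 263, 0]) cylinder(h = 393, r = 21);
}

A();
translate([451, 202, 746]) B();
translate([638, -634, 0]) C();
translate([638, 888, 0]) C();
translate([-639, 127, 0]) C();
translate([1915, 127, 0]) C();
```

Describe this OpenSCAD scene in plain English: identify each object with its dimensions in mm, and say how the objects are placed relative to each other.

A is a table: top 1565 mm (x) × 538 mm (y), 30 mm thick, upper face at z = 746 mm, on four 78×78 mm square legs, each inset 17 mm from the nearest pair of top edges, running from z = 0 to the bottom of the top. Four apron rails, 78 mm thick and 113 mm tall, run between adjacent legs with their top edges flush with the underside of the top and their outer faces flush with the legs' outer faces.

B is a rectangular door frame: two vertical jambs of 77×80 mm section, 2097 mm tall, with a clear opening 839 mm wide between their inner faces. A header 120 mm tall and 80 mm deep lies on top of the jambs and spans the full outside width.

C is a four-legged stool. The seat is 289×284 mm, 30 mm thick, top at z = 423 mm. It stands on four round legs, each 42 mm in diameter, from z = 0 to the seat underside, each leg's axis is inset half a diameter from the nearest pair of seat edges (so the leg's bounding box is flush with the corner).

The door frame is on top of the table. Four stools sit around the table at the −y, +y, −x, +x sides.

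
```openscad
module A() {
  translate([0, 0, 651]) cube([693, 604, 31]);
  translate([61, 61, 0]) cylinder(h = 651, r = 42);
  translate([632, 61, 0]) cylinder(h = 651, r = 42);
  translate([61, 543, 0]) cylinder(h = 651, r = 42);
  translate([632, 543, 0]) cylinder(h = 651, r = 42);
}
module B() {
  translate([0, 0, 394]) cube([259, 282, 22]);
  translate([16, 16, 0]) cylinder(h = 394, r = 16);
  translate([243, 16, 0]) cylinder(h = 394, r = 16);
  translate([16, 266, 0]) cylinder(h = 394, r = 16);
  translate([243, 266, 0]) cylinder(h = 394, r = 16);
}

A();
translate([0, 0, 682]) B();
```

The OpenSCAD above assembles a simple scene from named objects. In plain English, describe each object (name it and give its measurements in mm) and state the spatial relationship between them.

A is a table: top 693 mm (x) × 604 mm (y), 31 mm thick, upper face at z = 682 mm, on four round legs of 84 mm diameter, each leg's bounding box inset 19 mm from the nearest pair of top edges, running from z = 0 to the bottom of the top.

B is a simple wooden stool: a rectangular seat 259 mm (x) by 282 mm (y), 22 mm thick, top face at z = 416 mm, on four round legs, each 32 mm in diameter. The legs rest on z = 0, each leg's axis is inset half a diameter from the nearest pair of seat edges (so the leg's bounding box is flush with the corner).

The stool is on top of the table.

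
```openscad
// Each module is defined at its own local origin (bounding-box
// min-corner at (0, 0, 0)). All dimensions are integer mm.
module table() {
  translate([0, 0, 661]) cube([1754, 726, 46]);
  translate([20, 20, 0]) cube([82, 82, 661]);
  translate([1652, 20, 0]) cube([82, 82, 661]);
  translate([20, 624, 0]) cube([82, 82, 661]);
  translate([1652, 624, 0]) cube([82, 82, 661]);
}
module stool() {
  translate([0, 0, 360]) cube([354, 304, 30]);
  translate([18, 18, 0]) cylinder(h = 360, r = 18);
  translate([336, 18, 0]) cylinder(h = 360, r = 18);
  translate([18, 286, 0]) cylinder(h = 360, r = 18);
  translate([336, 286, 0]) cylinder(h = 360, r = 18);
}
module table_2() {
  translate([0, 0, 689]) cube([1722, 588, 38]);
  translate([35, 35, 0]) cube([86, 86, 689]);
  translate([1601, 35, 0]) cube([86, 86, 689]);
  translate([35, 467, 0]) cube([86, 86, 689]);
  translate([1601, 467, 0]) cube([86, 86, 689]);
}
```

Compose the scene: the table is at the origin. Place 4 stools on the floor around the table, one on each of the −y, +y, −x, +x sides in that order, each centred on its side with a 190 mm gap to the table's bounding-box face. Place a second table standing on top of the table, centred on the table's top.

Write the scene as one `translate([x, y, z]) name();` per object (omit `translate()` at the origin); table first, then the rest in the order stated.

table();
translate([700, -494, 0]) stool();
translate([700, 916, 0]) stool();
translate([-544, 211, 0]) stool();
translate([1944, 211, 0]) stool();
translate([16, 69, 707]) table_2();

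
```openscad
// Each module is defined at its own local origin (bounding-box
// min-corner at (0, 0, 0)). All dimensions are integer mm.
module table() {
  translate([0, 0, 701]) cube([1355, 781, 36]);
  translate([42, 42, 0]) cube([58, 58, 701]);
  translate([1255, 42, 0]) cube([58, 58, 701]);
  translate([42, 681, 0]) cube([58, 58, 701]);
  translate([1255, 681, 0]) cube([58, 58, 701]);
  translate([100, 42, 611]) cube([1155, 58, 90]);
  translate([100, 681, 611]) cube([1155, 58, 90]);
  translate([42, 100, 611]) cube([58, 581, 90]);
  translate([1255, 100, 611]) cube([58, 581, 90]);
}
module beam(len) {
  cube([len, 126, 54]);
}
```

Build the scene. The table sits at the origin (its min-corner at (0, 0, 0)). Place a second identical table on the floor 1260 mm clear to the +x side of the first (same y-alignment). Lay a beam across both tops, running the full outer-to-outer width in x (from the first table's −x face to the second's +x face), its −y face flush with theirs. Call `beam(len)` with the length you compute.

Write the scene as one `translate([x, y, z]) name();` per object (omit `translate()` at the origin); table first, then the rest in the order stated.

table();
translate([2615, 0, 0]) table();
translate([0, 0, 737]) beam(3970);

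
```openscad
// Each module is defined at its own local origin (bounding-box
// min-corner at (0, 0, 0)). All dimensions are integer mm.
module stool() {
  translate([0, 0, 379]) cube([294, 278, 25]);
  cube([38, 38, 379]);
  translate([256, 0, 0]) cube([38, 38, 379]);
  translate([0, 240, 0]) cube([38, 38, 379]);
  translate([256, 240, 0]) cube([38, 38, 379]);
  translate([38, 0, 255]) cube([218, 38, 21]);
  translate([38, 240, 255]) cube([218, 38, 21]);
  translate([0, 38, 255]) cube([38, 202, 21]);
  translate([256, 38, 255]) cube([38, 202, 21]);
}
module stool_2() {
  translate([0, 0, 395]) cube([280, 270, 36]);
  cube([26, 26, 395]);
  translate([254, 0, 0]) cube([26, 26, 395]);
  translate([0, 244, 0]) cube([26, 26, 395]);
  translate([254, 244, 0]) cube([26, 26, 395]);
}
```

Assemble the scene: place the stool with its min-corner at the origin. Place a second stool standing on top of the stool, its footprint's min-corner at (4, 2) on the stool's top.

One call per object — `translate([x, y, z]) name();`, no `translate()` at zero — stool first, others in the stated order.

stool();
translate([4, 2, 404]) stool_2();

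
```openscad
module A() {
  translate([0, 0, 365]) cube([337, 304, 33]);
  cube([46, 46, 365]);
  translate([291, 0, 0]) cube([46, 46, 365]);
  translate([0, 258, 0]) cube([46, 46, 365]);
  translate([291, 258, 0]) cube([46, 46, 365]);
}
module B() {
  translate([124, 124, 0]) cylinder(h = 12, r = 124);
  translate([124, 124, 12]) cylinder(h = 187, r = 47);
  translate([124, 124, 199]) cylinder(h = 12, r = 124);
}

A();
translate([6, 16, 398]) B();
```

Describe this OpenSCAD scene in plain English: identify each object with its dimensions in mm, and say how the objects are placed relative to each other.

A is a simple wooden stool: a rectangular seat 337 mm (x) by 304 mm (y), 33 mm thick, top face at z = 398 mm, on four square legs, each 46×46 mm in cross-section. The legs rest on z = 0, each flush with a corner of the seat.

B is a spool: two coaxial disc flanges of radius 124 mm and thickness 12 mm, joined by a core cylinder of radius 47 mm and height 187 mm. The lower flange rests on z = 0 and the three cylinders share a vertical axis.

The spool is on top of the stool.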